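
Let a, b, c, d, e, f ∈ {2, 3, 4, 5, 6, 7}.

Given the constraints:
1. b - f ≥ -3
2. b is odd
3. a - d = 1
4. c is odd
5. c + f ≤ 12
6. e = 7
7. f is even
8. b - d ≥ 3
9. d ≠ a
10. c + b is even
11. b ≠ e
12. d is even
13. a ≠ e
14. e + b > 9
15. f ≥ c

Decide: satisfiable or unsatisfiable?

The assignment a = 3, b = 5, c = 3, d = 2, e = 7, f = 6 works:
  constraint 1 holds since b - f = -1.
  constraint 3 holds since a - d = 1.
  constraint 5 holds since c + f = 9.
The rest check out directly.

Satisfiable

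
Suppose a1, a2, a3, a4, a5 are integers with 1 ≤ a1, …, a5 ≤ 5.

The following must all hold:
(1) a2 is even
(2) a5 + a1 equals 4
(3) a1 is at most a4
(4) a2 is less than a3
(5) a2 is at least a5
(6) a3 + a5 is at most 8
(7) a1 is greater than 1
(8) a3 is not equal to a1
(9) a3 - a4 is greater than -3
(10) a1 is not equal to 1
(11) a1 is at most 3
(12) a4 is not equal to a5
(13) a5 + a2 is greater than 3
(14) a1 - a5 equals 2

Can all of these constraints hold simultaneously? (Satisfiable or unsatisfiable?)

The assignment a1 = 3, a2 = 4, a3 = 5, a4 = 5, a5 = 1 works:
  constraint 2 holds since a5 + a1 = 4.
  constraint 6 holds since a3 + a5 = 6.
The rest check out directly.

Satisfiable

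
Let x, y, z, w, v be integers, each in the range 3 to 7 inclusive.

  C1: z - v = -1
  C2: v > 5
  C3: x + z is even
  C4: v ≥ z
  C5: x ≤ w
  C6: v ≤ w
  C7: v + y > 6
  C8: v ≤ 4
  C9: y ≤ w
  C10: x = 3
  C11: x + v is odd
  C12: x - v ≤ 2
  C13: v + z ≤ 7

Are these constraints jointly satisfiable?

From constraint 2: v ≥ 6. From constraint 8: v ≤ 4. But 4 < 6, so no value of v works.

Unsatisfiable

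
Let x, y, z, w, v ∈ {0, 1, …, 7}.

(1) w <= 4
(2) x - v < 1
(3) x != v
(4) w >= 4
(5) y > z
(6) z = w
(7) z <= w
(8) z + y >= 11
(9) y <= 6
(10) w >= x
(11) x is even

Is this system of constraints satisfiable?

Unsatisfiable

From constraints 1 and 7: z ≤ w ≤ 4. From constraint 9: y ≤ 6. Hence z + y ≤ 10. But constraint 8 requires z + y ≥ 11, and 11 > 10. Contradiction.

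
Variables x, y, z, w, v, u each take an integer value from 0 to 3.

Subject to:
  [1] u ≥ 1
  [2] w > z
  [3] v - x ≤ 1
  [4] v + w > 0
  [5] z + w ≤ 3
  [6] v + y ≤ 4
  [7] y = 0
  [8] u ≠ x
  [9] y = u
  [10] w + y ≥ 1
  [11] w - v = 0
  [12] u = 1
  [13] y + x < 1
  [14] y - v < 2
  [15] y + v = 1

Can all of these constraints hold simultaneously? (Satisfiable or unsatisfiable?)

Constraint 7 fixes y = 0 and constraint 12 fixes u = 1, but constraint 9 requires y = u. Since 0 ≠ 1, contradiction.

Unsatisfiable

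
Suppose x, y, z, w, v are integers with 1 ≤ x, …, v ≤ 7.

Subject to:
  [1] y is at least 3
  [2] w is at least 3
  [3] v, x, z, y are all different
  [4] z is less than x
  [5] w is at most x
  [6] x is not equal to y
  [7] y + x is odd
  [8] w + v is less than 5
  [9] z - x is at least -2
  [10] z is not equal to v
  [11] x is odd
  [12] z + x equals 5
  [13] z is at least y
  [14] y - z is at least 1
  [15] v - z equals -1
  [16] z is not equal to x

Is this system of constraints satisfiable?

Unsatisfiable

From constraints 1 and 13: z ≥ y ≥ 3. From constraints 2 and 5: x ≥ w ≥ 3. Hence z + x ≥ 6. But constraint 12 requires z + x = 5, and 5 < 6. Contradiction.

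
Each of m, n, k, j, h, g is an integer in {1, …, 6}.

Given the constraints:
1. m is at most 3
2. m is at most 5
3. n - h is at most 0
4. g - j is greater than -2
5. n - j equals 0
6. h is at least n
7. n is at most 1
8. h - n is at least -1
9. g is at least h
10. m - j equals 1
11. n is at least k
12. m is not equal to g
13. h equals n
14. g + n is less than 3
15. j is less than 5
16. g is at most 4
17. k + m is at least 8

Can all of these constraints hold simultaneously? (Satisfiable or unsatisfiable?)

From constraints 7 and 11: k ≤ n ≤ 1. From constraint 2: m ≤ 5. Hence k + m ≤ 6. But constraint 17 requires k + m ≥ 8, and 8 > 6. Contradiction.

Unsatisfiable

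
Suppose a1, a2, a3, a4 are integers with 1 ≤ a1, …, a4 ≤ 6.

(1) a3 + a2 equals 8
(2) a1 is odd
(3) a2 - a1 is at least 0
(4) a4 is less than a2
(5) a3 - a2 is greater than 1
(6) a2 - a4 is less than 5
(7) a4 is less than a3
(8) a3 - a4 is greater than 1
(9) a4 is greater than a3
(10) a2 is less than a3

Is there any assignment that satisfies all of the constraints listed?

Constraints 4, 9, and 10 give a4 < a2, a2 < a3, a3 < a4. Chaining: a4 < a2 < a3 < a4, which forces a4 < a4 — impossible.

Unsatisfiable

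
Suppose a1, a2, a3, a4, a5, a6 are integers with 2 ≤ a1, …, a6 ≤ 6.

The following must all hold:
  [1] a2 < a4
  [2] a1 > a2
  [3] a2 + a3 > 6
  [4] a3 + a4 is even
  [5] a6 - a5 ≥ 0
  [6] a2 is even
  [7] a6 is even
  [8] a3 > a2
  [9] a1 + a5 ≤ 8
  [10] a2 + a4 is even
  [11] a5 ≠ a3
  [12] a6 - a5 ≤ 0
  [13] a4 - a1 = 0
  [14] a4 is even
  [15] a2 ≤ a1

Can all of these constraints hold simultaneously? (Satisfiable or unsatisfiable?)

Satisfiable

The assignment a1 = 4, a2 = 2, a3 = 6, a4 = 4, a5 = 4, a6 = 4 works:
  constraint 3 holds since a2 + a3 = 8.
  constraint 5 holds since a6 - a5 = 0.
The rest check out directly.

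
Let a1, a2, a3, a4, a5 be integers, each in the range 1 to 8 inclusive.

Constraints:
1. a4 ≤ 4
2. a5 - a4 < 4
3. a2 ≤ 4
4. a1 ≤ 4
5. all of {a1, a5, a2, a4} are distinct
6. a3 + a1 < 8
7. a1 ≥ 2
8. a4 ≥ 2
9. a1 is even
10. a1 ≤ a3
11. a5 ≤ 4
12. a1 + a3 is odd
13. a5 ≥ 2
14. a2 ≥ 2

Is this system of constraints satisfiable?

Unsatisfiable

Constraints 1, 3, 4, 7, 8, 11, 13, and 14 confine each of a1, a5, a2, a4 to the 3 values {2, …, 4}.
Constraint 5 requires all 4 of them to be distinct, but only 3 values are available — impossible by the pigeonhole principle.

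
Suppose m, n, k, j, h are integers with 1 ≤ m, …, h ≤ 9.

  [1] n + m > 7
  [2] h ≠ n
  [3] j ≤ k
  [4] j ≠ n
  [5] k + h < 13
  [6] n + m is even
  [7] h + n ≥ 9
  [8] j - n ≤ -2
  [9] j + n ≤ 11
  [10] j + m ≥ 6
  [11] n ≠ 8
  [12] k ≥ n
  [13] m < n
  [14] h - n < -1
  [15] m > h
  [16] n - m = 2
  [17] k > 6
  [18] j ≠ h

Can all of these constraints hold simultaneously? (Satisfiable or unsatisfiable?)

Satisfiable

The assignment m = 4, n = 6, k = 9, j = 2, h = 3 works:
  constraint 1 holds since n + m = 10.
  constraint 5 holds since k + h = 12.
The rest check out directly.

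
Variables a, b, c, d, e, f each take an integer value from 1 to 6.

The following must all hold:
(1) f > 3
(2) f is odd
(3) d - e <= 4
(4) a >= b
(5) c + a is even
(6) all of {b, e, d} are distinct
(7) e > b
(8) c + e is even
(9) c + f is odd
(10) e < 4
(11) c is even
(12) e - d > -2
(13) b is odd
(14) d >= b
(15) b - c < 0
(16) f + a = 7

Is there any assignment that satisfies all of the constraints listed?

The assignment a = 2, b = 1, c = 2, d = 3, e = 2, f = 5 works:
  constraint 3 holds since d - e = 1.
  constraint 12 holds since e - d = -1.
  constraint 15 holds since b - c = -1.
The rest check out directly.

Satisfiable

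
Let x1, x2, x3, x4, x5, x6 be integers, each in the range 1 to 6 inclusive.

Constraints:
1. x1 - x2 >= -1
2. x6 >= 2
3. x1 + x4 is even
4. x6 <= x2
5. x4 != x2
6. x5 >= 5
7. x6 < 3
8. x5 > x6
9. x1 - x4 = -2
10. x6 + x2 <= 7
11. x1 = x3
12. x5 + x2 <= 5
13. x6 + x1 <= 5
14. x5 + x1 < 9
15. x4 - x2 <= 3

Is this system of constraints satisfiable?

From constraint 6: x5 ≥ 5. From constraints 2 and 4: x2 ≥ x6 ≥ 2. Hence x5 + x2 ≥ 7. But constraint 12 requires x5 + x2 ≤ 5, and 5 < 7. Contradiction.

Unsatisfiable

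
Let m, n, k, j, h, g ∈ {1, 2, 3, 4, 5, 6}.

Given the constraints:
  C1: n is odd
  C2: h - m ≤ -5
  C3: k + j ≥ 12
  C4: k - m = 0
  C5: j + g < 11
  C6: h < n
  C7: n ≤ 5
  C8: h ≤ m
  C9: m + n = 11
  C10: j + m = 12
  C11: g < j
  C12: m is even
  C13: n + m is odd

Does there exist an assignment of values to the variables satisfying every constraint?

Try m = 6, n = 5, k = 6, j = 6, h = 1, g = 4.
Check constraint 2: h - m = -5; constraint 3: k + j = 12. The remaining constraints are straightforward to verify.

Satisfiable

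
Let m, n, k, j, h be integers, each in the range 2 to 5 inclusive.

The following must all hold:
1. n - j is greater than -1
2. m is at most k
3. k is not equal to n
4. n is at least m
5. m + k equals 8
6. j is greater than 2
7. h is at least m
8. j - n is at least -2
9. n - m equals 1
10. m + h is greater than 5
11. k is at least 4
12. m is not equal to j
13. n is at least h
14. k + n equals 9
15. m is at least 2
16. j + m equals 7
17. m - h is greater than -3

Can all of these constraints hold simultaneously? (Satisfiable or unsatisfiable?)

The assignment m = 3, n = 4, k = 5, j = 4, h = 3 works:
  constraint 1 holds since n - j = 0.
  constraint 5 holds since m + k = 8.
  constraint 8 holds since j - n = 0.
The rest check out directly.

Satisfiable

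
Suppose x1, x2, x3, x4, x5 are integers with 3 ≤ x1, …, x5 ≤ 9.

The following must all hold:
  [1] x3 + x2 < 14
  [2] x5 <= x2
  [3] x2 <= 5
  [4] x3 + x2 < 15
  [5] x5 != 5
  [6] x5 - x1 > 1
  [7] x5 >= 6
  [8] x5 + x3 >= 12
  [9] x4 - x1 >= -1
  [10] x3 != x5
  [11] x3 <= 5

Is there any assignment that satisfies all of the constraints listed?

Unsatisfiable

From constraints 2 and 3: x5 ≤ x2 ≤ 5. From constraint 11: x3 ≤ 5. Hence x5 + x3 ≤ 10. But constraint 8 requires x5 + x3 ≥ 12, and 12 > 10. Contradiction.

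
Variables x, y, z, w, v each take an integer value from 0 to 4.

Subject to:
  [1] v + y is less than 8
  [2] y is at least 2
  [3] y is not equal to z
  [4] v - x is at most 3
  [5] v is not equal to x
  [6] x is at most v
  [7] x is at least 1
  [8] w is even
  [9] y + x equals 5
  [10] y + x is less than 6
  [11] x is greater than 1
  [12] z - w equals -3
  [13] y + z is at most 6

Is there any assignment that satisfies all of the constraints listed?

Satisfiable

Try x = 2, y = 3, z = 1, w = 4, v = 4.
Check constraint 1: v + y = 7; constraint 4: v - x = 2. The remaining constraints are straightforward to verify.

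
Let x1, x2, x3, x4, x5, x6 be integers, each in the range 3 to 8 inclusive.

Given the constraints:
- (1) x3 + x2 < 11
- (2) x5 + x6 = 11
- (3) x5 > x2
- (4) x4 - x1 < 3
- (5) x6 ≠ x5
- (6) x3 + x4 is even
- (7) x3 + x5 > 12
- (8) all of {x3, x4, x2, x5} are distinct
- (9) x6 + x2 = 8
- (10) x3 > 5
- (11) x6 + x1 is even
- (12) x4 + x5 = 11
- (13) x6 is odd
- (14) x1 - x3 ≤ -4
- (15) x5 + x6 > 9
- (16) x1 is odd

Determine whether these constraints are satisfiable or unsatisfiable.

Satisfiable

Setting (x1, x2, x3, x4, x5, x6) = (3, 3, 7, 5, 6, 5) satisfies everything: constraint 1: x3 + x2 = 10; constraint 2: x5 + x6 = 11; constraint 4: x4 - x1 = 2, and the others follow.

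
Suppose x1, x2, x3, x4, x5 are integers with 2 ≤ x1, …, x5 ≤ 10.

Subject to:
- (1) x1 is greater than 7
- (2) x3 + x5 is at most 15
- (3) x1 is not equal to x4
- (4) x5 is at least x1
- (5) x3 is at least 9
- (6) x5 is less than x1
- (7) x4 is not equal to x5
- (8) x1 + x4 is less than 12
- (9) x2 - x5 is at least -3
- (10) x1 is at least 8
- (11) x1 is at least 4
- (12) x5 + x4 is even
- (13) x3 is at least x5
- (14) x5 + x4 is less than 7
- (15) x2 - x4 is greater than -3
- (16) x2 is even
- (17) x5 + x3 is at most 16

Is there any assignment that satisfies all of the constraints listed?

From constraint 5: x3 ≥ 9. From constraints 4 and 10: x5 ≥ x1 ≥ 8. Hence x3 + x5 ≥ 17. But constraint 2 requires x3 + x5 ≤ 15, and 15 < 17. Contradiction.

Unsatisfiable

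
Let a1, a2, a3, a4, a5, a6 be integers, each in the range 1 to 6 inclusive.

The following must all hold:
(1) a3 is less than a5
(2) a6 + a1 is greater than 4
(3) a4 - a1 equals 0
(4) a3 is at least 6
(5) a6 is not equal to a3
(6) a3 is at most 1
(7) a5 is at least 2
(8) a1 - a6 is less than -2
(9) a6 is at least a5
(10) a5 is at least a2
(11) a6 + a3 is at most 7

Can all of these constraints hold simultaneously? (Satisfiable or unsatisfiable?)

From constraints 7 and 9: a6 ≥ a5 ≥ 2. From constraint 4: a3 ≥ 6. Hence a6 + a3 ≥ 8. But constraint 11 requires a6 + a3 ≤ 7, and 7 < 8. Contradiction.

Unsatisfiable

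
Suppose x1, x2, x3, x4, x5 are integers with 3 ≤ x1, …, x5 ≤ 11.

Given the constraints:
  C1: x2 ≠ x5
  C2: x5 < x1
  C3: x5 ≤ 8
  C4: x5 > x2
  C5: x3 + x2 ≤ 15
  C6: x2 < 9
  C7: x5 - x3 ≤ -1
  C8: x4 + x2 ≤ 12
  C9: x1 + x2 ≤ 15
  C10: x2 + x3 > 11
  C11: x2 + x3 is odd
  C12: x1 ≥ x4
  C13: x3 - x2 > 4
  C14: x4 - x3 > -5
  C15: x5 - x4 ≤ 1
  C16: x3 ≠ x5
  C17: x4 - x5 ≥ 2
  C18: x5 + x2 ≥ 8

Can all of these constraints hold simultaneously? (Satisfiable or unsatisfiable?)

The assignment x1 = 8, x2 = 4, x3 = 9, x4 = 7, x5 = 5 works:
  constraint 5 holds since x3 + x2 = 13.
  constraint 7 holds since x5 - x3 = -4.
  constraint 8 holds since x4 + x2 = 11.
The rest check out directly.

Satisfiable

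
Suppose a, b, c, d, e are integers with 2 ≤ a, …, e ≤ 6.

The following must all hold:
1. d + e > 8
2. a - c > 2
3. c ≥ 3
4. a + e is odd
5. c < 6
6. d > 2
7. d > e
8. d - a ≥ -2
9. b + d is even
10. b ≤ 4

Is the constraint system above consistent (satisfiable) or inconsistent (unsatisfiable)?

Take a = 6, b = 4, c = 3, d = 6, e = 5. Then constraint 1: d + e = 11; constraint 2: a - c = 3, and every other listed constraint is also met.

Satisfiable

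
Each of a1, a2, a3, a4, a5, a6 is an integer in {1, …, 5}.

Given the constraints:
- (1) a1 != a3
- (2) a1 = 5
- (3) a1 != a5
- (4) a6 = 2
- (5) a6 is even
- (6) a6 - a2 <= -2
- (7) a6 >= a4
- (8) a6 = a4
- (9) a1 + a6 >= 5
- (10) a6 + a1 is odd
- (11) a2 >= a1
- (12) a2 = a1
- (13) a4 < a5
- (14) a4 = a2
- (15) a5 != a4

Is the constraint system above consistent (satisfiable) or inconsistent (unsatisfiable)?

Unsatisfiable

Constraint 4 fixes a6 = 2 and constraint 2 fixes a1 = 5. Constraints 8, 12, and 14 give a6 = a4 = a2 = a1, so a6 = a1. But 2 ≠ 5 — contradiction.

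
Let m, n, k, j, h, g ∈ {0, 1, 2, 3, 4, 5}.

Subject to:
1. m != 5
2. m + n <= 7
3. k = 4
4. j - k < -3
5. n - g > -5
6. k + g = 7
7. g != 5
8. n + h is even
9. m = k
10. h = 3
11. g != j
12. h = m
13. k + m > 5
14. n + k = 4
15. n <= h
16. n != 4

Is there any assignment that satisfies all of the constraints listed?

Unsatisfiable

Constraint 10 fixes h = 3 and constraint 3 fixes k = 4. Constraints 9 and 12 give h = m = k, so h = k. But 3 ≠ 4 — contradiction.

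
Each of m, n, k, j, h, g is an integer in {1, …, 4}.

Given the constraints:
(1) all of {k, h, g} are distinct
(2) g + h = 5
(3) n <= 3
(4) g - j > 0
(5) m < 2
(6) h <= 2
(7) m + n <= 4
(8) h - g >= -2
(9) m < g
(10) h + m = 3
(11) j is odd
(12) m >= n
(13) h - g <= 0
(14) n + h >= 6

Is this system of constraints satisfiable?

From constraint 3: n ≤ 3. From constraint 6: h ≤ 2. Hence n + h ≤ 5. But constraint 14 requires n + h ≥ 6, and 6 > 5. Contradiction.

Unsatisfiable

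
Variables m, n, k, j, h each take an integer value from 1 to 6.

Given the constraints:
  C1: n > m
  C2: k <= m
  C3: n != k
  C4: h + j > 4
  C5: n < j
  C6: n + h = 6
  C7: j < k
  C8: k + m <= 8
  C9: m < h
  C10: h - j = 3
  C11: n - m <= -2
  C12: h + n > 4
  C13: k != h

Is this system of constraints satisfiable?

Unsatisfiable

Constraints 1, 2, 5, and 7 give k ≤ m, m < n, n < j, j < k. Chaining: k ≤ m < n < j < k, which forces k < k — impossible.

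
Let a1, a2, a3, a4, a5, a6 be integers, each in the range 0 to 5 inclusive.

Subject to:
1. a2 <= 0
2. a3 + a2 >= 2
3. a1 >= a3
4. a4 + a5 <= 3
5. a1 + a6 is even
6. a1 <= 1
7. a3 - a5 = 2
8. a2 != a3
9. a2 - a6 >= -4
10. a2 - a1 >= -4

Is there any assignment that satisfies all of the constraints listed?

Unsatisfiable

From constraints 3 and 6: a3 ≤ a1 ≤ 1. From constraint 1: a2 ≤ 0. Hence a3 + a2 ≤ 1. But constraint 2 requires a3 + a2 ≥ 2, and 2 > 1. Contradiction.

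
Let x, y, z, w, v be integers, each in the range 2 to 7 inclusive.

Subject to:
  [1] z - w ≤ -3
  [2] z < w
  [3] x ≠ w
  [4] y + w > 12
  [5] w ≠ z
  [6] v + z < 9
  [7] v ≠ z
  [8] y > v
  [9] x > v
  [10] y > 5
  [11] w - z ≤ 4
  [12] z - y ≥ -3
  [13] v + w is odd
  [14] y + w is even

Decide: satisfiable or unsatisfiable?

Try x = 6, y = 7, z = 4, w = 7, v = 2.
Check constraint 1: z - w = -3; constraint 4: y + w = 14. The remaining constraints are straightforward to verify.

Satisfiable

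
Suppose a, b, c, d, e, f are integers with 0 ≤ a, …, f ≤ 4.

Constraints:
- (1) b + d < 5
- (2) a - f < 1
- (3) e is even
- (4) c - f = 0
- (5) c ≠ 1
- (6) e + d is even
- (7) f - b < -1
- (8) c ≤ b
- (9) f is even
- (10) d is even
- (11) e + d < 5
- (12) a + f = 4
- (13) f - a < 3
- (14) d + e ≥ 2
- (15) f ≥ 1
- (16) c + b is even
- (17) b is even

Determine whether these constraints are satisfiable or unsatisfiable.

Try a = 2, b = 4, c = 2, d = 0, e = 4, f = 2.
Check constraint 1: b + d = 4; constraint 2: a - f = 0. The remaining constraints are straightforward to verify.

Satisfiable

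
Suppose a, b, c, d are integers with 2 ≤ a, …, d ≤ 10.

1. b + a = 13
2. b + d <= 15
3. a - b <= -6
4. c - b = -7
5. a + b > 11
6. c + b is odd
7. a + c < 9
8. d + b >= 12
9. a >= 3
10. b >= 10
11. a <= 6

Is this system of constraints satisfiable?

Satisfiable

The assignment a = 3, b = 10, c = 3, d = 5 works:
  constraint 1 holds since b + a = 13.
  constraint 2 holds since b + d = 15.
The rest check out directly.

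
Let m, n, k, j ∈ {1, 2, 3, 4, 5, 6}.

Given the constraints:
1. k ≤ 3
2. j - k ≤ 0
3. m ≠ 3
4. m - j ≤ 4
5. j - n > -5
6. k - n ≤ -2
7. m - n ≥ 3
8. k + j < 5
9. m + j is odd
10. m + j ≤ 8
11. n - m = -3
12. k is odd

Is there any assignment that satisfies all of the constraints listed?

Constraints 2, 4, 6, and 7 give n − k ≥ 2, k − j ≥ 0, j − m ≥ -4, m − n ≥ 3.
Adding all 4 inequalities: the left sides telescope to 0, and the right sides sum to 2 + 0 + (-4) + 3 = 1. So 0 ≥ 1, which is false.

Unsatisfiable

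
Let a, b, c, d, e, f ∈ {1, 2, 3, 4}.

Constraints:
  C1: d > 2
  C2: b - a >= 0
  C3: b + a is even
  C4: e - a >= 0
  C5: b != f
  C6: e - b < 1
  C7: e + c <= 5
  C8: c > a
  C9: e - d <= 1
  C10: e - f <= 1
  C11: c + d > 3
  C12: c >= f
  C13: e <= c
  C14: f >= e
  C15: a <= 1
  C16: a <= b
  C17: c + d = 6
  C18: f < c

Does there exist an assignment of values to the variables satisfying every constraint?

Satisfiable

Take a = 1, b = 1, c = 3, d = 3, e = 1, f = 2. Then constraint 2: b - a = 0; constraint 4: e - a = 0; constraint 6: e - b = 0, and every other listed constraint is also met.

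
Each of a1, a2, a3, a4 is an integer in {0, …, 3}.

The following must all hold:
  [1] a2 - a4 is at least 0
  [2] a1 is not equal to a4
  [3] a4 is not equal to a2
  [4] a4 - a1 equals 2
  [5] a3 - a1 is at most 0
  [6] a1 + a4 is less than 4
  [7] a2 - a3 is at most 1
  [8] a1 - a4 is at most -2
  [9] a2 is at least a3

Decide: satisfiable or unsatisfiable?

Unsatisfiable

Constraints 1, 5, 7, and 8 give a4 − a1 ≥ 2, a1 − a3 ≥ 0, a3 − a2 ≥ -1, a2 − a4 ≥ 0.
Adding all 4 inequalities: the left sides telescope to 0, and the right sides sum to 2 + 0 + (-1) + 0 = 1. So 0 ≥ 1, which is false.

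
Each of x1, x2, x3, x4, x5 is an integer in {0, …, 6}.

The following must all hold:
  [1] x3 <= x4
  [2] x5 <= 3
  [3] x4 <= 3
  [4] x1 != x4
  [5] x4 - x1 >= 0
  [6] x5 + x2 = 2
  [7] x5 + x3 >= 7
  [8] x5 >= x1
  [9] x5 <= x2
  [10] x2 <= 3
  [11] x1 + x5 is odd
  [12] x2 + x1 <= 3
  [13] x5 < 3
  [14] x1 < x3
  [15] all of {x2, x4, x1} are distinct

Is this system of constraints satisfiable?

From constraints 9 and 10: x5 ≤ x2 ≤ 3. From constraints 1 and 3: x3 ≤ x4 ≤ 3. Hence x5 + x3 ≤ 6. But constraint 7 requires x5 + x3 ≥ 7, and 7 > 6. Contradiction.

Unsatisfiable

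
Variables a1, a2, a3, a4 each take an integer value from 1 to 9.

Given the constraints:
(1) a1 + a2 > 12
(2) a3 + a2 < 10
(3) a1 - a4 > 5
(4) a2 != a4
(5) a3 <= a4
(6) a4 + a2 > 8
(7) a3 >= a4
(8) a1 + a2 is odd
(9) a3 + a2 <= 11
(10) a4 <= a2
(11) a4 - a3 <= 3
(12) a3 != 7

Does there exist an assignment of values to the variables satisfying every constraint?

The assignment a1 = 7, a2 = 8, a3 = 1, a4 = 1 works:
  constraint 1 holds since a1 + a2 = 15.
  constraint 2 holds since a3 + a2 = 9.
  constraint 3 holds since a1 - a4 = 6.
The rest check out directly.

Satisfiable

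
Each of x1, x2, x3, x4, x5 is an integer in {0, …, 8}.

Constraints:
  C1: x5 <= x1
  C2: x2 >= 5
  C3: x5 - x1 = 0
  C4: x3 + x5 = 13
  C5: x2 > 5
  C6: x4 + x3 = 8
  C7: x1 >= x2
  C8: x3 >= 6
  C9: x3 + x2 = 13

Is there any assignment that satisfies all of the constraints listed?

Satisfiable

One satisfying assignment is x1 = 6, x2 = 6, x3 = 7, x4 = 1, x5 = 6.
For the less obvious constraints — constraint 3: x5 - x1 = 0; constraint 4: x3 + x5 = 13 — and the others hold by inspection.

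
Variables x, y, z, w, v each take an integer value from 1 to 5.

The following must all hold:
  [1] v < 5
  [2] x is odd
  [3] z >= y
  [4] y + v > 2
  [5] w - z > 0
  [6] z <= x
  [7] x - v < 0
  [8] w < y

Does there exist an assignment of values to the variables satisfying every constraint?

Constraints 3, 5, and 8 give w < y, y ≤ z, z < w. Chaining: w < y ≤ z < w, which forces w < w — impossible.

Unsatisfiable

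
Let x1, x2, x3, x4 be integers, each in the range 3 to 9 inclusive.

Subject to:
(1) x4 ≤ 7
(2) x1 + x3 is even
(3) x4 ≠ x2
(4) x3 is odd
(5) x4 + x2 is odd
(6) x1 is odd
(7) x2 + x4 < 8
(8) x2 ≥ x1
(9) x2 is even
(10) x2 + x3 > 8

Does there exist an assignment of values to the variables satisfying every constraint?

Satisfiable

One satisfying assignment is x1 = 3, x2 = 4, x3 = 7, x4 = 3.
For the less obvious constraints — constraint 7: x2 + x4 = 7; constraint 10: x2 + x3 = 11 — and the others hold by inspection.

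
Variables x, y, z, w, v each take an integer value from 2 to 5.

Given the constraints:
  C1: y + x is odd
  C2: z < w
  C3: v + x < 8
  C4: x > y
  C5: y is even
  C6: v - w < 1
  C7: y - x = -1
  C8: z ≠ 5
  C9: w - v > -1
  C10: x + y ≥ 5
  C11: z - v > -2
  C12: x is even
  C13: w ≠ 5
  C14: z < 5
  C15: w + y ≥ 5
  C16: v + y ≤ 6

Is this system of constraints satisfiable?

Constraint 5 makes y even and constraint 12 makes x even, so y + x must be even. Constraint 1 says y + x is odd — contradiction.

Unsatisfiable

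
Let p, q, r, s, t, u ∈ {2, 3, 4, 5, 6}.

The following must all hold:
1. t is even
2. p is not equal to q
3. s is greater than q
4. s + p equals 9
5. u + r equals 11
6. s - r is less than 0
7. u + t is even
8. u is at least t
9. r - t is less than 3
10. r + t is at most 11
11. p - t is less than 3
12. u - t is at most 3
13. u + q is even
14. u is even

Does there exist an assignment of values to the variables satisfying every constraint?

Setting (p, q, r, s, t, u) = (5, 2, 5, 4, 4, 6) satisfies everything: constraint 4: s + p = 9; constraint 5: u + r = 11; constraint 6: s - r = -1, and the others follow.

Satisfiable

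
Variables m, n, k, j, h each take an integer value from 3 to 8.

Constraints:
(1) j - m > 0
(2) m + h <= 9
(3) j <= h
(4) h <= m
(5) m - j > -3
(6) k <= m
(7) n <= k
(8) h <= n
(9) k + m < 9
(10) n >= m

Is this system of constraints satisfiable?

Constraints 1, 3, 6, 7, and 8 give m < j, j ≤ h, h ≤ n, n ≤ k, k ≤ m. Chaining: m < j ≤ h ≤ n ≤ k ≤ m, which forces m < m — impossible.

Unsatisfiable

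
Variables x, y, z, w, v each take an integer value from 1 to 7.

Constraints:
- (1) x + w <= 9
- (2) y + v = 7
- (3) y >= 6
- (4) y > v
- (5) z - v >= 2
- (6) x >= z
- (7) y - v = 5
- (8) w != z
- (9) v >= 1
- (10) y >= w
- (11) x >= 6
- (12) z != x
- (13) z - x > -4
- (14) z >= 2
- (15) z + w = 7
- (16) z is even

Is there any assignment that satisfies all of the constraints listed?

Setting (x, y, z, w, v) = (7, 6, 6, 1, 1) satisfies everything: constraint 1: x + w = 8; constraint 2: y + v = 7; constraint 5: z - v = 5, and the others follow.

Satisfiable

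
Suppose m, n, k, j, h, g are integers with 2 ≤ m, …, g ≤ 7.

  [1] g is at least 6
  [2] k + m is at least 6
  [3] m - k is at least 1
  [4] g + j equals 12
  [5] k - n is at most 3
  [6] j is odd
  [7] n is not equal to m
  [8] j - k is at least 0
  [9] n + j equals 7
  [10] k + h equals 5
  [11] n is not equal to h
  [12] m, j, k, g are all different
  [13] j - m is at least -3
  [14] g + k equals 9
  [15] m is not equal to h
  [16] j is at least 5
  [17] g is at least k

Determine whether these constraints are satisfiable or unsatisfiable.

Satisfiable

One satisfying assignment is m = 6, n = 2, k = 2, j = 5, h = 3, g = 7.
For the less obvious constraints — constraint 2: k + m = 8; constraint 3: m - k = 4 — and the others hold by inspection.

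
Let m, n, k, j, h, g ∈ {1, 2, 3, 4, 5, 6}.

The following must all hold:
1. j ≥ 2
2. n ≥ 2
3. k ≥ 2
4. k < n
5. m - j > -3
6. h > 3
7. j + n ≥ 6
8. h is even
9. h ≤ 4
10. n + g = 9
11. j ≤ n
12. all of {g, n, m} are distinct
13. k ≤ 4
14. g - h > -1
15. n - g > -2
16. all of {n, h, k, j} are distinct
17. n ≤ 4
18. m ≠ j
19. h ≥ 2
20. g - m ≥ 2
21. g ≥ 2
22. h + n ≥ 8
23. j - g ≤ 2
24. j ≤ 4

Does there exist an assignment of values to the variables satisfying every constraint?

Constraints 1, 2, 3, 9, 13, 17, 19, and 24 confine each of n, h, k, j to the 3 values {2, …, 4}.
Constraint 16 requires all 4 of them to be distinct, but only 3 values are available — impossible by the pigeonhole principle.

Unsatisfiable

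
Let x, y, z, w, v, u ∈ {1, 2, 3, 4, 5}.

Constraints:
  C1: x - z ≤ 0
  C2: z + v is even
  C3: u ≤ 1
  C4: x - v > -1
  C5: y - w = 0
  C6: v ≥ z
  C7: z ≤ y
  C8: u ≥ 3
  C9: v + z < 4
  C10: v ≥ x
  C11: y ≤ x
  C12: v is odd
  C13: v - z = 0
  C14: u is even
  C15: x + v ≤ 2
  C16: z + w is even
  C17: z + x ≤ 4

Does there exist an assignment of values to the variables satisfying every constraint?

Unsatisfiable

From constraint 8: u ≥ 3. From constraint 3: u ≤ 1. But 1 < 3, so no value of u works.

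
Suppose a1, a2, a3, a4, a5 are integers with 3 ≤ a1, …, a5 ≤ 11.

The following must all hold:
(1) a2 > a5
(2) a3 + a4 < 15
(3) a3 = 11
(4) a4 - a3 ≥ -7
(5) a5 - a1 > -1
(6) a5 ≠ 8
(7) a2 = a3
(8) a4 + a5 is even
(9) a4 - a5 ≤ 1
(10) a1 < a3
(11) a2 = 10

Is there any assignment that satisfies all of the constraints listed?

Unsatisfiable

Constraint 11 fixes a2 = 10 and constraint 3 fixes a3 = 11, but constraint 7 requires a2 = a3. Since 10 ≠ 11, contradiction.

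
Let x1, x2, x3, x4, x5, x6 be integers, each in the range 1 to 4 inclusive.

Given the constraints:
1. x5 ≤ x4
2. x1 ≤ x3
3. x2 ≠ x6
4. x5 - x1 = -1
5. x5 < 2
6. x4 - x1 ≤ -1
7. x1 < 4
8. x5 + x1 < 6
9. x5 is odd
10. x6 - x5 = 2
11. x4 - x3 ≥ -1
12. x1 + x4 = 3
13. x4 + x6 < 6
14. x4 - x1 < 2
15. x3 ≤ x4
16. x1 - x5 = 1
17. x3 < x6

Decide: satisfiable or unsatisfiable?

Unsatisfiable

Constraints 2, 6, and 15 give x1 ≤ x3, x3 ≤ x4, x4 < x1. Chaining: x1 ≤ x3 ≤ x4 < x1, which forces x1 < x1 — impossible.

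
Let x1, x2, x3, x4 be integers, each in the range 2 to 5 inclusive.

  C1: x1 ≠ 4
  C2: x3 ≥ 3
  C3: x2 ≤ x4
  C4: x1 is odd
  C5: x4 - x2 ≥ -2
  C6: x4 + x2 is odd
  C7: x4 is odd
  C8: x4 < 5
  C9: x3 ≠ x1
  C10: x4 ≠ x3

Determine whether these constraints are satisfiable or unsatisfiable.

The assignment x1 = 3, x2 = 2, x3 = 5, x4 = 3 works:
  constraint 4 holds since x1 = 3 is odd.
  constraint 5 holds since x4 - x2 = 1.
The rest check out directly.

Satisfiable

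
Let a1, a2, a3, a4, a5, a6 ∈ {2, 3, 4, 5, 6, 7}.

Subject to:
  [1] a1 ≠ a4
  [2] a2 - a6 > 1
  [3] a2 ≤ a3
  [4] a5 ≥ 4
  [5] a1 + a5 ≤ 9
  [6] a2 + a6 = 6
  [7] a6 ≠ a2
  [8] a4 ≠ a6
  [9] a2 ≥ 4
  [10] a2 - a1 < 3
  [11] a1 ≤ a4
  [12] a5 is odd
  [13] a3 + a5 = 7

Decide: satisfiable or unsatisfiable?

From constraints 3 and 9: a3 ≥ a2 ≥ 4. From constraint 4: a5 ≥ 4. Hence a3 + a5 ≥ 8. But constraint 13 requires a3 + a5 = 7, and 7 < 8. Contradiction.

Unsatisfiable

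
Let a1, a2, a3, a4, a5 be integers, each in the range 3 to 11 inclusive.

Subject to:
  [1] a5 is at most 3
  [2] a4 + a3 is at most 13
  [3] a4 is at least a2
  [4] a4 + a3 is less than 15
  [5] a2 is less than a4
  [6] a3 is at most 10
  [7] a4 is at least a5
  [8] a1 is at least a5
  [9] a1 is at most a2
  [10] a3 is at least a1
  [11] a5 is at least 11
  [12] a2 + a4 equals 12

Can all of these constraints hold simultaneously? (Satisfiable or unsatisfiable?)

From constraints 8 and 11: a1 ≥ a5 and a5 ≥ 11, so a1 ≥ 11. From constraints 6 and 10: a1 ≤ a3 and a3 ≤ 10, so a1 ≤ 10. But 10 < 11, so no value of a1 works.

Unsatisfiable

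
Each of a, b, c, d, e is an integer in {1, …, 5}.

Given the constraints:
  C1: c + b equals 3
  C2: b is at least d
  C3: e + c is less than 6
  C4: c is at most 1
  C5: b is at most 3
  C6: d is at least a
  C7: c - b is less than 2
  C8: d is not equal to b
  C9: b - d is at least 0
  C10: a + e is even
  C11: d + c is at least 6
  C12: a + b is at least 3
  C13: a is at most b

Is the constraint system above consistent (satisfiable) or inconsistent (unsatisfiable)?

Unsatisfiable

From constraints 2 and 5: d ≤ b ≤ 3. From constraint 4: c ≤ 1. Hence d + c ≤ 4. But constraint 11 requires d + c ≥ 6, and 6 > 4. Contradiction.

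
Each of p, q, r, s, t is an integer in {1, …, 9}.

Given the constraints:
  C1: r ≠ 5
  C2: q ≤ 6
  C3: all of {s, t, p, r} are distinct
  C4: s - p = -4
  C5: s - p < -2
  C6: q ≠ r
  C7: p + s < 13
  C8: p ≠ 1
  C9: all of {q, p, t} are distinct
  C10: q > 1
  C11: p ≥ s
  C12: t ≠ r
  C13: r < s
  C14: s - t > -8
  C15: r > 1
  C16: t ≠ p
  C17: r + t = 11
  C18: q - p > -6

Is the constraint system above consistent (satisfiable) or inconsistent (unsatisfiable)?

The assignment p = 8, q = 4, r = 2, s = 4, t = 9 works:
  constraint 4 holds since s - p = -4.
  constraint 5 holds since s - p = -4.
  constraint 7 holds since p + s = 12.
The rest check out directly.

Satisfiable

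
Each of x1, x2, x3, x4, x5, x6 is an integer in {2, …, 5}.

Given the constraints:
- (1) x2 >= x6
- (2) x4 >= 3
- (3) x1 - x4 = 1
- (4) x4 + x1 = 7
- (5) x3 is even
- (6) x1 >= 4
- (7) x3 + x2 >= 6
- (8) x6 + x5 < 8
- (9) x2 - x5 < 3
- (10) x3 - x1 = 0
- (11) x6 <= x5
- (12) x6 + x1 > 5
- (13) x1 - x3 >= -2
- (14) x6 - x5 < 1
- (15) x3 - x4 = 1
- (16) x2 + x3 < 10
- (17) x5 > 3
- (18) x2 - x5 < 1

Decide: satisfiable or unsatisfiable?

Satisfiable

Try x1 = 4, x2 = 4, x3 = 4, x4 = 3, x5 = 4, x6 = 2.
Check constraint 3: x1 - x4 = 1; constraint 4: x4 + x1 = 7; constraint 7: x3 + x2 = 8. The remaining constraints are straightforward to verify.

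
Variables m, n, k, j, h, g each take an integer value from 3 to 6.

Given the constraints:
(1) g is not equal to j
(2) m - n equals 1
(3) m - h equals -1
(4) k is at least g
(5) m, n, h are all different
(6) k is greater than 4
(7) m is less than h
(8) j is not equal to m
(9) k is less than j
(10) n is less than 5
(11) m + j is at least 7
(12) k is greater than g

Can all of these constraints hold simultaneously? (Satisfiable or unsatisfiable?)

Satisfiable

Try m = 4, n = 3, k = 5, j = 6, h = 5, g = 4.
Check constraint 2: m - n = 1; constraint 3: m - h = -1. The remaining constraints are straightforward to verify.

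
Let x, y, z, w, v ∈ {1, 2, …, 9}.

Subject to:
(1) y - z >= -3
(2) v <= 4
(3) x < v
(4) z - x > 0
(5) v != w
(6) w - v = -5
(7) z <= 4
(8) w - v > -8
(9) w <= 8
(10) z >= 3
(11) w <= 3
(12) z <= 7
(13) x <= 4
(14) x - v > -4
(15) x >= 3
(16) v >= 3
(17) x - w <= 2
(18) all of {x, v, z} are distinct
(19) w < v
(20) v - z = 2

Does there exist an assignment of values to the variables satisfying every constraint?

Unsatisfiable

Constraints 2, 7, 10, 13, 15, and 16 confine each of x, v, z to the 2 values {3, 4}.
Constraint 18 requires all 3 of them to be distinct, but only 2 values are available — impossible by the pigeonhole principle.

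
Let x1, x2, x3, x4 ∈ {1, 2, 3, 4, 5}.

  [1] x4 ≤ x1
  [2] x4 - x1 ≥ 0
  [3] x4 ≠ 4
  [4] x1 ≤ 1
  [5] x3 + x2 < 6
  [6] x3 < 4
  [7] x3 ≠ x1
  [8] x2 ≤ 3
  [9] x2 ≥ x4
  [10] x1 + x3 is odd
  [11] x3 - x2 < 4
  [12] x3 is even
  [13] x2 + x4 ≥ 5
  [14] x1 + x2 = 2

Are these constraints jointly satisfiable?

Unsatisfiable

From constraint 8: x2 ≤ 3. From constraints 1 and 4: x4 ≤ x1 ≤ 1. Hence x2 + x4 ≤ 4. But constraint 13 requires x2 + x4 ≥ 5, and 5 > 4. Contradiction.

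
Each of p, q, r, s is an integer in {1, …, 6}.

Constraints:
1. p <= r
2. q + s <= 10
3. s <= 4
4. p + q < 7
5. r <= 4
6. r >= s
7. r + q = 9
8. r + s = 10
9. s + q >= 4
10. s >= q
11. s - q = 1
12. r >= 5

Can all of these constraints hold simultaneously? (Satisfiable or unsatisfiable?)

Unsatisfiable

From constraint 5: r ≤ 4. From constraints 3 and 10: q ≤ s ≤ 4. Hence r + q ≤ 8. But constraint 7 requires r + q = 9, and 9 > 8. Contradiction.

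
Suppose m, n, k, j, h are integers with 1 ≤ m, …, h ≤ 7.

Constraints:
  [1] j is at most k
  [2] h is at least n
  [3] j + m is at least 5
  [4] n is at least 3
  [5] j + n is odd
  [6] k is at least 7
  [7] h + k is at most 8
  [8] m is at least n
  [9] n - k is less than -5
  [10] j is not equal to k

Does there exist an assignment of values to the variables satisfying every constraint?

From constraints 2 and 4: h ≥ n ≥ 3. From constraint 6: k ≥ 7. Hence h + k ≥ 10. But constraint 7 requires h + k ≤ 8, and 8 < 10. Contradiction.

Unsatisfiable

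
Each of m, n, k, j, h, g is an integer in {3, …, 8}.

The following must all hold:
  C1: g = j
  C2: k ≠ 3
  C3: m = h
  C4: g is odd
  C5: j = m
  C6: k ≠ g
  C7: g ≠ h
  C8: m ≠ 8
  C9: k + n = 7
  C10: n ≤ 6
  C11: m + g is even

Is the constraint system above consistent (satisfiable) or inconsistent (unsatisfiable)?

From constraints 1, 3, and 5, g = j = m = h, so g = h. But constraint 7 says g ≠ h. Contradiction.

Unsatisfiable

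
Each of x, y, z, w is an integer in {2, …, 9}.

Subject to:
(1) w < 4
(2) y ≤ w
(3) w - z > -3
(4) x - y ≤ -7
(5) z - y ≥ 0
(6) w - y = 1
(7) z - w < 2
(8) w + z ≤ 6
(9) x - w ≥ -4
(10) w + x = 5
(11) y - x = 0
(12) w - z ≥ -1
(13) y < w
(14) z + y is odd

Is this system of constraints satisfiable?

Constraints 4, 5, 9, and 12 give x − w ≥ -4, w − z ≥ -1, z − y ≥ 0, y − x ≥ 7.
Adding all 4 inequalities: the left sides telescope to 0, and the right sides sum to (-4) + (-1) + 0 + 7 = 2. So 0 ≥ 2, which is false.

Unsatisfiable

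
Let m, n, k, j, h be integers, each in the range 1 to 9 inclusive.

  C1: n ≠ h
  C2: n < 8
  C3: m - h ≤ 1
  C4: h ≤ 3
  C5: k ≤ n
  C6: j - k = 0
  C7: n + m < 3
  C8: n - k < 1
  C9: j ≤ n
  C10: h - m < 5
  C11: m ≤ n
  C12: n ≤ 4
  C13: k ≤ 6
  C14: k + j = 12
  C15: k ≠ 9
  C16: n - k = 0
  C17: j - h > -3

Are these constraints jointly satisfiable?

From constraint 13: k ≤ 6. From constraints 9 and 12: j ≤ n ≤ 4. Hence k + j ≤ 10. But constraint 14 requires k + j = 12, and 12 > 10. Contradiction.

Unsatisfiable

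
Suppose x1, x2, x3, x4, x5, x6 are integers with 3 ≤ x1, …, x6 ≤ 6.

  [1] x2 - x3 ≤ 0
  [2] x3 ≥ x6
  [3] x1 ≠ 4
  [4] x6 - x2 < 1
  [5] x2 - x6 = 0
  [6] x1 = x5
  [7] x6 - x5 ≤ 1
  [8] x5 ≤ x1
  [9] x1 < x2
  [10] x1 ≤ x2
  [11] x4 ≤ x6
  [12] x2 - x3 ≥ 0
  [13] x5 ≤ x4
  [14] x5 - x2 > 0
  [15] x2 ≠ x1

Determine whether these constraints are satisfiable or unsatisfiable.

Unsatisfiable

Constraints 2, 11, 12, 13, and 14 give x4 ≤ x6, x6 ≤ x3, x3 ≤ x2, x2 < x5, x5 ≤ x4. Chaining: x4 ≤ x6 ≤ x3 ≤ x2 < x5 ≤ x4, which forces x4 < x4 — impossible.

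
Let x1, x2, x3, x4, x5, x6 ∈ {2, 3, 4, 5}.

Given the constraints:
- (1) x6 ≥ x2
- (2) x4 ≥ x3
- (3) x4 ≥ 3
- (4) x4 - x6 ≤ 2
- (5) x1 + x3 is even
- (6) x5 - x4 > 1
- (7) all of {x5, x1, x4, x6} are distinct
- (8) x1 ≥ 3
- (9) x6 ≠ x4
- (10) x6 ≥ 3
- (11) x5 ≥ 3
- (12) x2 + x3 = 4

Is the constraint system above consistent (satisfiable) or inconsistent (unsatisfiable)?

Constraints 3, 8, 10, and 11 confine each of x5, x1, x4, x6 to the 3 values {3, …, 5} (the domain already gives each ≤ 5).
Constraint 7 requires all 4 of them to be distinct, but only 3 values are available — impossible by the pigeonhole principle.

Unsatisfiable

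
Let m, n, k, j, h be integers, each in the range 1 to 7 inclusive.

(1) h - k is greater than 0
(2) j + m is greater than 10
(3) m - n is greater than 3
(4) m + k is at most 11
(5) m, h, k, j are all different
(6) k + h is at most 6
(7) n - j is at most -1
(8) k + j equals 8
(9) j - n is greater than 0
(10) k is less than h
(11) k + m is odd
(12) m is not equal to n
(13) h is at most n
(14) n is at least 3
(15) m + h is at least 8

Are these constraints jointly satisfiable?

Satisfiable

Try m = 7, n = 3, k = 2, j = 6, h = 3.
Check constraint 1: h - k = 1; constraint 2: j + m = 13. The remaining constraints are straightforward to verify.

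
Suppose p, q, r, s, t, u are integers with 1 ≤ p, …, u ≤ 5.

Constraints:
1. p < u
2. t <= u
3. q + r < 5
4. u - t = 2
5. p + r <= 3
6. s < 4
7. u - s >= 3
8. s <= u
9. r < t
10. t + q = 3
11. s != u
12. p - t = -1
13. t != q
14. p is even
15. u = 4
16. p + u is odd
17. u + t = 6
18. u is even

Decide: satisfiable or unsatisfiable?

Constraint 14 makes p even and constraint 18 makes u even, so p + u must be even. Constraint 16 says p + u is odd — contradiction.

Unsatisfiable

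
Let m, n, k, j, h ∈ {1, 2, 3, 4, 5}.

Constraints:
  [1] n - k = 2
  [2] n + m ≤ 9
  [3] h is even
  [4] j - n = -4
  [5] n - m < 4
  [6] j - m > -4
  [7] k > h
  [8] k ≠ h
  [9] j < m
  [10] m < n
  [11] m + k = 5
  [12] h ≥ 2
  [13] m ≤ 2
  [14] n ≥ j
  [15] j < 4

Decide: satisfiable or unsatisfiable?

Try m = 2, n = 5, k = 3, j = 1, h = 2.
Check constraint 1: n - k = 2; constraint 2: n + m = 7. The remaining constraints are straightforward to verify.

Satisfiable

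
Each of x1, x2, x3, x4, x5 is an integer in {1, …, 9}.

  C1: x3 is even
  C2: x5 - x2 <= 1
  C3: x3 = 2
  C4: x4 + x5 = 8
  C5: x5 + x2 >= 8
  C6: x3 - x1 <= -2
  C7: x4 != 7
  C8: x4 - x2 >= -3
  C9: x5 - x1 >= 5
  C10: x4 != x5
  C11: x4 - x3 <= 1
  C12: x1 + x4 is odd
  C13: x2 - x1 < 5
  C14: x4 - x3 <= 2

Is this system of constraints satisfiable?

Unsatisfiable

Constraints 2, 6, 8, 9, and 14 give x3 − x4 ≥ -2, x4 − x2 ≥ -3, x2 − x5 ≥ -1, x5 − x1 ≥ 5, x1 − x3 ≥ 2.
Adding all 5 inequalities: the left sides telescope to 0, and the right sides sum to (-2) + (-3) + (-1) + 5 + 2 = 1. So 0 ≥ 1, which is false.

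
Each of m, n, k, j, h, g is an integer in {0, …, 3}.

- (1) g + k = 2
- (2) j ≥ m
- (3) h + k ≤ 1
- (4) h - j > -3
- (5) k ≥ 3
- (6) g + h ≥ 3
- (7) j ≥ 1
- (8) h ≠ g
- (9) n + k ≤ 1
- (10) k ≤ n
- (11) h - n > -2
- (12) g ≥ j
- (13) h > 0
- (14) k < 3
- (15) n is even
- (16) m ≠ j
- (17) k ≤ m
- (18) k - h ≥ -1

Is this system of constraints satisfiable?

From constraints 7 and 12: g ≥ j ≥ 1. From constraint 5: k ≥ 3. Hence g + k ≥ 4. But constraint 1 requires g + k = 2, and 2 < 4. Contradiction.

Unsatisfiable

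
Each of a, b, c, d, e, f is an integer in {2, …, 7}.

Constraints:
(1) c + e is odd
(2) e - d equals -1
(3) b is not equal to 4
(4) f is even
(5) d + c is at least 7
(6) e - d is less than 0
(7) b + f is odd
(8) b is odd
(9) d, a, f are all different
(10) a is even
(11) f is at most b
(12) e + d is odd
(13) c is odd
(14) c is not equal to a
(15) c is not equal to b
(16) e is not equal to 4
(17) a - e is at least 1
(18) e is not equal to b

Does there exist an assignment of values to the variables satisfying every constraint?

The assignment a = 6, b = 3, c = 7, d = 3, e = 2, f = 2 works:
  constraint 2 holds since e - d = -1.
  constraint 5 holds since d + c = 10.
  constraint 6 holds since e - d = -1.
The rest check out directly.

Satisfiable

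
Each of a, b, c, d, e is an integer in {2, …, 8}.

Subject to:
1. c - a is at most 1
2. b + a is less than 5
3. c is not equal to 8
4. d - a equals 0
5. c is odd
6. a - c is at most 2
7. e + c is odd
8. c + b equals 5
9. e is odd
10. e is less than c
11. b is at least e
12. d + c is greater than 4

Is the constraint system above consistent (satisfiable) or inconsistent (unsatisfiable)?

Unsatisfiable

Constraint 9 makes e odd and constraint 5 makes c odd, so e + c must be even. Constraint 7 says e + c is odd — contradiction.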